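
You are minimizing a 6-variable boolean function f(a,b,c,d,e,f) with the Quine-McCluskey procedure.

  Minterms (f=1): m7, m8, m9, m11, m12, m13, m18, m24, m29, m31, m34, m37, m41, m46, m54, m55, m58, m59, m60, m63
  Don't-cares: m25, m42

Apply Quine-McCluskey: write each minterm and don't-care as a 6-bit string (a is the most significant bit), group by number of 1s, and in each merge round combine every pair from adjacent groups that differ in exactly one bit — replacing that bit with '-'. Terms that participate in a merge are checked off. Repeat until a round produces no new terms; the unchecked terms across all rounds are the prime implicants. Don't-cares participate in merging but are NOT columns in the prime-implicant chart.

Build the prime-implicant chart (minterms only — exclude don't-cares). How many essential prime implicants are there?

11

[col 0] 000111, 001000*, 001001*, 001011*, 001100*, 001101*, 010010, 011000*, 011001*, 011101*, 011111*, 100010*, 100101, 101001*, 101010*, 101110*, 110110*, 110111*, 111010*, 111011*, 111100, 111111*
[col 1] -01001, -11111, 0-1000*, 0-1001*, 0-1101*, 001-00*, 001-01*, 0010-1, 00100-*, 00110-*, 011-01*, 01100-*, 0111-1, 1-1010, 10-010, 101-10, 11-111, 11011-, 111-11, 11101-
[col 2] 0-1-01, 0-100-, 001-0-
Prime implicants: -01001, -11111, 0-1-01, 0-100-, 000111, 001-0-, 0010-1, 010010, 0111-1, 1-1010, 10-010, 100101, 101-10, 11-111, 11011-, 111-11, 11101-, 111100
PI chart (minterm → PIs covering it):
  7 | 000111  (sole → essential)
  8 | 0-100-,001-0-
  9 | -01001,0-1-01,0-100-,001-0-,0010-1
  11 | 0010-1  (sole → essential)
  12 | 001-0-  (sole → essential)
  13 | 0-1-01,001-0-
  18 | 010010  (sole → essential)
  24 | 0-100-  (sole → essential)
  29 | 0-1-01,0111-1
  31 | -11111,0111-1
  34 | 10-010  (sole → essential)
  37 | 100101  (sole → essential)
  41 | -01001  (sole → essential)
  46 | 101-10  (sole → essential)
  54 | 11011-  (sole → essential)
  55 | 11-111,11011-
  58 | 1-1010,11101-
  59 | 111-11,11101-
  60 | 111100  (sole → essential)
  63 | -11111,11-111,111-11
Essential prime implicants: -01001, 0-100-, 000111, 001-0-, 0010-1, 010010, 10-010, 100101, 101-10, 11011-, 111100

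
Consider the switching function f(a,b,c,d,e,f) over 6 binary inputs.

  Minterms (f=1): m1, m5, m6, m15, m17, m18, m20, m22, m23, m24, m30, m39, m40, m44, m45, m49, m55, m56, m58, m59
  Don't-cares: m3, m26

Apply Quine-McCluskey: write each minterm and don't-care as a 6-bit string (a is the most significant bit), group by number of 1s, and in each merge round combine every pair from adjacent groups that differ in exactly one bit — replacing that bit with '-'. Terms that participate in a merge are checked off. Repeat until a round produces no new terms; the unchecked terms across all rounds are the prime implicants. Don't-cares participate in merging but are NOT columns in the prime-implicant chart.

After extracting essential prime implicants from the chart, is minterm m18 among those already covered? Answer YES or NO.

Round 0: 000001✓ 000011✓ 000101✓ 000110✓ 001111 010001✓ 010010✓ 010100✓ 010110✓ 010111✓ 011000✓ 011010✓ 011110✓ 100111✓ 101000✓ 101100✓ 101101✓ 110001✓ 110111✓ 111000✓ 111010✓ 111011✓
Round 1: -10001 -10111 -11000✓ -11010✓ 0-0001 0-0110 000-01 0000-1 01-010✓ 01-110✓ 010-10✓ 0101-0 01011- 011-10✓ 0110-0✓ 1-0111 1-1000 101-00 10110- 1110-0✓ 11101-
Round 2: -110-0 01--10
PIs = {-10001, -10111, -110-0, 0-0001, 0-0110, 000-01, 0000-1, 001111, 01--10, 0101-0, 01011-, 1-0111, 1-1000, 101-00, 10110-, 11101-}
Coverage chart:
  m1: 0-0001,000-01,0000-1
  m5: 000-01 ←essential
  m6: 0-0110 ←essential
  m15: 001111 ←essential
  m17: -10001,0-0001
  m18: 01--10 ←essential
  m20: 0101-0 ←essential
  m22: 0-0110,01--10,0101-0,01011-
  m23: -10111,01011-
  m24: -110-0 ←essential
  m30: 01--10 ←essential
  m39: 1-0111 ←essential
  m40: 1-1000,101-00
  m44: 101-00,10110-
  m45: 10110- ←essential
  m49: -10001 ←essential
  m55: -10111,1-0111
  m56: -110-0,1-1000
  m58: -110-0,11101-
  m59: 11101- ←essential
Essential: -10001, -110-0, 0-0110, 000-01, 001111, 01--10, 0101-0, 1-0111, 10110-, 11101-

YES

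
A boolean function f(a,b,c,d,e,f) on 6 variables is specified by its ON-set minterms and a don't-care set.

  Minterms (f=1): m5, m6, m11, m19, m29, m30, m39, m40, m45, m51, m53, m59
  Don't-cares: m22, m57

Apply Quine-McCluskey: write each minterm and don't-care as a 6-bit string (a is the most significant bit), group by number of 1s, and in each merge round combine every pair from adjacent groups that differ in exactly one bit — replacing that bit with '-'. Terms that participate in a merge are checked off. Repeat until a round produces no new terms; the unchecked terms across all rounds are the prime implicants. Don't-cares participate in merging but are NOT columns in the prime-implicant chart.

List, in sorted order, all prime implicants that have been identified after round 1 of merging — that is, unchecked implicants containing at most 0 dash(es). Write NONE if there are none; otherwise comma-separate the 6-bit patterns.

[col 0] 000101, 000110*, 001011, 010011*, 010110*, 011101, 011110*, 100111, 101000, 101101, 110011*, 110101, 111001*, 111011*
[col 1] -10011, 0-0110, 01-110, 11-011, 1110-1
Prime implicants: -10011, 0-0110, 000101, 001011, 01-110, 011101, 100111, 101000, 101101, 11-011, 110101, 1110-1

000101, 001011, 011101, 100111, 101000, 101101, 110101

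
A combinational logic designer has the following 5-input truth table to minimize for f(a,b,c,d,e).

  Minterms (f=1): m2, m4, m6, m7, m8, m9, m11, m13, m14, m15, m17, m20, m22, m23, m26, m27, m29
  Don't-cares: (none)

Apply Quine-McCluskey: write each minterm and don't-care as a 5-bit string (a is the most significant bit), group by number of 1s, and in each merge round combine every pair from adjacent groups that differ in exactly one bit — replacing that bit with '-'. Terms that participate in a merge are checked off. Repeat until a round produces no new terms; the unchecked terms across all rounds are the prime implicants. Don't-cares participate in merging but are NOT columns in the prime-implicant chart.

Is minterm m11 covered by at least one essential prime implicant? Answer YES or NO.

[col 0] 00010*, 00100*, 00110*, 00111*, 01000*, 01001*, 01011*, 01101*, 01110*, 01111*, 10001, 10100*, 10110*, 10111*, 11010*, 11011*, 11101*
[col 1] -0100*, -0110*, -0111*, -1011, -1101, 0-110*, 0-111*, 00-10, 001-0*, 0011-*, 01-01*, 01-11*, 010-1*, 0100-, 011-1*, 0111-*, 101-0*, 1011-*, 1101-
[col 2] -01-0, -011-, 0-11-, 01--1
Prime implicants: -01-0, -011-, -1011, -1101, 0-11-, 00-10, 01--1, 0100-, 10001, 1101-
PI chart (minterm → PIs covering it):
  2 | 00-10  (sole → essential)
  4 | -01-0  (sole → essential)
  6 | -01-0,-011-,0-11-,00-10
  7 | -011-,0-11-
  8 | 0100-  (sole → essential)
  9 | 01--1,0100-
  11 | -1011,01--1
  13 | -1101,01--1
  14 | 0-11-  (sole → essential)
  15 | 0-11-,01--1
  17 | 10001  (sole → essential)
  20 | -01-0  (sole → essential)
  22 | -01-0,-011-
  23 | -011-  (sole → essential)
  26 | 1101-  (sole → essential)
  27 | -1011,1101-
  29 | -1101  (sole → essential)
Essential prime implicants: -01-0, -011-, -1101, 0-11-, 00-10, 0100-, 10001, 1101-

NO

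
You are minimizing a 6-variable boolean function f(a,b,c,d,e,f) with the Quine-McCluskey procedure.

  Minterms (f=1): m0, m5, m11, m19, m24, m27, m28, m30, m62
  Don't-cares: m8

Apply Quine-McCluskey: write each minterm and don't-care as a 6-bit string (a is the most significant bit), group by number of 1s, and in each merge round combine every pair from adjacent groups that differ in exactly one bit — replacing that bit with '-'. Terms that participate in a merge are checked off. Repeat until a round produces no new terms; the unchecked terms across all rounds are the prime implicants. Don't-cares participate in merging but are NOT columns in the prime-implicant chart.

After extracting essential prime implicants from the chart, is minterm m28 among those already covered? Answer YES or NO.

Round 0: 000000✓ 000101 001000✓ 001011✓ 010011✓ 011000✓ 011011✓ 011100✓ 011110✓ 111110✓
Round 1: -11110 0-1000 0-1011 00-000 01-011 011-00 0111-0
PIs = {-11110, 0-1000, 0-1011, 00-000, 000101, 01-011, 011-00, 0111-0}
Coverage chart:
  m0: 00-000 ←essential
  m5: 000101 ←essential
  m11: 0-1011 ←essential
  m19: 01-011 ←essential
  m24: 0-1000,011-00
  m27: 0-1011,01-011
  m28: 011-00,0111-0
  m30: -11110,0111-0
  m62: -11110 ←essential
Essential: -11110, 0-1011, 00-000, 000101, 01-011

NO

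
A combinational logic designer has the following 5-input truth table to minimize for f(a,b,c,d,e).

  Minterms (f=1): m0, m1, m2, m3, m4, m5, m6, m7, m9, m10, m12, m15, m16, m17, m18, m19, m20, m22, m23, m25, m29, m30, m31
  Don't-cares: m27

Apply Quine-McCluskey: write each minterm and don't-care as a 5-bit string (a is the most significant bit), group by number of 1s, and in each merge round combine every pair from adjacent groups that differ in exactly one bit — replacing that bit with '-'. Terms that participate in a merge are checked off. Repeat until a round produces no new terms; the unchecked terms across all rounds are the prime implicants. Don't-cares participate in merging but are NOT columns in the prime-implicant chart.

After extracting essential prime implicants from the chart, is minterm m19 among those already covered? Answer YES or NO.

[col 0] 00000*, 00001*, 00010*, 00011*, 00100*, 00101*, 00110*, 00111*, 01001*, 01010*, 01100*, 01111*, 10000*, 10001*, 10010*, 10011*, 10100*, 10110*, 10111*, 11001*, 11011*, 11101*, 11110*, 11111*
[col 1] -0000*, -0001*, -0010*, -0011*, -0100*, -0110*, -0111*, -1001*, -1111*, 0-001*, 0-010, 0-100, 0-111*, 00-00*, 00-01*, 00-10*, 00-11*, 000-0*, 000-1*, 0000-*, 0001-*, 001-0*, 001-1*, 0010-*, 0011-*, 1-001*, 1-011*, 1-110*, 1-111*, 10-00*, 10-10*, 10-11*, 100-0*, 100-1*, 1000-*, 1001-*, 101-0*, 1011-*, 11-01*, 11-11*, 110-1*, 111-1*, 1111-*
[col 2] --001, --111, -0-00*, -0-10*, -0-11*, -00-0*, -00-1*, -000-*, -001-*, -01-0*, -011-*, 00--0*, 00--1*, 00-0-*, 00-1-*, 000--*, 001--*, 1--11, 1-0-1, 1-11-, 10--0*, 10-1-*, 100--*, 11--1
[col 3] -0--0, -0-1-, -00--, 00---
Prime implicants: --001, --111, -0--0, -0-1-, -00--, 0-010, 0-100, 00---, 1--11, 1-0-1, 1-11-, 11--1
PI chart (minterm → PIs covering it):
  0 | -0--0,-00--,00---
  1 | --001,-00--,00---
  2 | -0--0,-0-1-,-00--,0-010,00---
  3 | -0-1-,-00--,00---
  4 | -0--0,0-100,00---
  5 | 00---  (sole → essential)
  6 | -0--0,-0-1-,00---
  7 | --111,-0-1-,00---
  9 | --001  (sole → essential)
  10 | 0-010  (sole → essential)
  12 | 0-100  (sole → essential)
  15 | --111  (sole → essential)
  16 | -0--0,-00--
  17 | --001,-00--,1-0-1
  18 | -0--0,-0-1-,-00--
  19 | -0-1-,-00--,1--11,1-0-1
  20 | -0--0  (sole → essential)
  22 | -0--0,-0-1-,1-11-
  23 | --111,-0-1-,1--11,1-11-
  25 | --001,1-0-1,11--1
  29 | 11--1  (sole → essential)
  30 | 1-11-  (sole → essential)
  31 | --111,1--11,1-11-,11--1
Essential prime implicants: --001, --111, -0--0, 0-010, 0-100, 00---, 1-11-, 11--1

NO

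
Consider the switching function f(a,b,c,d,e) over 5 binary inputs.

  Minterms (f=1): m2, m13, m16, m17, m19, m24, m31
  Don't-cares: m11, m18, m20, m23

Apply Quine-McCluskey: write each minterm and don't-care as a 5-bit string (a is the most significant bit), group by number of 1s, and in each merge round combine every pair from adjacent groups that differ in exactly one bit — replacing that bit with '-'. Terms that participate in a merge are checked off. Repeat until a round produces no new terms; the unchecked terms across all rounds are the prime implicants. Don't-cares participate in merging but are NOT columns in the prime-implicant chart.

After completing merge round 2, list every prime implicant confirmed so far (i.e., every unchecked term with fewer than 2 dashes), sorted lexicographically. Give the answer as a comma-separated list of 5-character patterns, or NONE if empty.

-0010, 01011, 01101, 1-000, 1-111, 10-00, 10-11

Round 0: 00010✓ 01011 01101 10000✓ 10001✓ 10010✓ 10011✓ 10100✓ 10111✓ 11000✓ 11111✓
Round 1: -0010 1-000 1-111 10-00 10-11 100-0✓ 100-1✓ 1000-✓ 1001-✓
Round 2: 100--
PIs = {-0010, 01011, 01101, 1-000, 1-111, 10-00, 10-11, 100--}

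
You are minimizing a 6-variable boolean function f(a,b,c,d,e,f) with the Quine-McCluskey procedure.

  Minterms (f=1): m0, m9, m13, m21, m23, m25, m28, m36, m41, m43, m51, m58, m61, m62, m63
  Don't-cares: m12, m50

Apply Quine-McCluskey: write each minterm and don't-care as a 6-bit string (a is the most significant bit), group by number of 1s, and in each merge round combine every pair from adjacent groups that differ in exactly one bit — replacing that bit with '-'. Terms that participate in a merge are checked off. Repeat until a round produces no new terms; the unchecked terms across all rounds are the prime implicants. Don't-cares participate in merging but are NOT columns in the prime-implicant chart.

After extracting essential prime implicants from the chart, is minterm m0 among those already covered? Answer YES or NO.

size-2^0 implicants → 000000  001001(✓)  001100(✓)  001101(✓)  010101(✓)  010111(✓)  011001(✓)  011100(✓)  100100  101001(✓)  101011(✓)  110010(✓)  110011(✓)  111010(✓)  111101(✓)  111110(✓)  111111(✓)
size-2^1 implicants → -01001  0-1001  0-1100  001-01  00110-  0101-1  1010-1  11-010  11001-  111-10  1111-1  11111-
Unchecked terms (primes): -01001, 0-1001, 0-1100, 000000, 001-01, 00110-, 0101-1, 100100, 1010-1, 11-010, 11001-, 111-10, 1111-1, 11111-
Minterm coverage:
  m0 ⊆ 000000 [E]
  m9 ⊆ -01001,0-1001,001-01
  m13 ⊆ 001-01,00110-
  m21 ⊆ 0101-1 [E]
  m23 ⊆ 0101-1 [E]
  m25 ⊆ 0-1001 [E]
  m28 ⊆ 0-1100 [E]
  m36 ⊆ 100100 [E]
  m41 ⊆ -01001,1010-1
  m43 ⊆ 1010-1 [E]
  m51 ⊆ 11001- [E]
  m58 ⊆ 11-010,111-10
  m61 ⊆ 1111-1 [E]
  m62 ⊆ 111-10,11111-
  m63 ⊆ 1111-1,11111-
E = {0-1001, 0-1100, 000000, 0101-1, 100100, 1010-1, 11001-, 1111-1}

YES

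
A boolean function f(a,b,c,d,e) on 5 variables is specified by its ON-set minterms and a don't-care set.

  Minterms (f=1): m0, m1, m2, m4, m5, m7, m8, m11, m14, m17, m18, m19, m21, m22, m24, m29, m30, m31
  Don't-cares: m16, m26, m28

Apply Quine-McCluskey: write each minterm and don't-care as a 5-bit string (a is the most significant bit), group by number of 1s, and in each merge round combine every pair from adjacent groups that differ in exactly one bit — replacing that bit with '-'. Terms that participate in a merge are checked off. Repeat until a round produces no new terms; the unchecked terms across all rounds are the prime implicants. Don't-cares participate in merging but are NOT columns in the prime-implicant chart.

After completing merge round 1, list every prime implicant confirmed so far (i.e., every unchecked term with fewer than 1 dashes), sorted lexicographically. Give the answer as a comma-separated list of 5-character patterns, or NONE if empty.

size-2^0 implicants → 00000(✓)  00001(✓)  00010(✓)  00100(✓)  00101(✓)  00111(✓)  01000(✓)  01011  01110(✓)  10000(✓)  10001(✓)  10010(✓)  10011(✓)  10101(✓)  10110(✓)  11000(✓)  11010(✓)  11100(✓)  11101(✓)  11110(✓)  11111(✓)
size-2^1 implicants → -0000(✓)  -0001(✓)  -0010(✓)  -0101(✓)  -1000(✓)  -1110  0-000(✓)  00-00(✓)  00-01(✓)  000-0(✓)  0000-(✓)  001-1  0010-(✓)  1-000(✓)  1-010(✓)  1-101  1-110(✓)  10-01(✓)  10-10(✓)  100-0(✓)  100-1(✓)  1000-(✓)  1001-(✓)  11-00(✓)  11-10(✓)  110-0(✓)  111-0(✓)  111-1(✓)  1110-(✓)  1111-(✓)
size-2^2 implicants → --000  -0-01  -00-0  -000-  00-0-  1--10  1-0-0  100--  11--0  111--
Unchecked terms (primes): --000, -0-01, -00-0, -000-, -1110, 00-0-, 001-1, 01011, 1--10, 1-0-0, 1-101, 100--, 11--0, 111--

01011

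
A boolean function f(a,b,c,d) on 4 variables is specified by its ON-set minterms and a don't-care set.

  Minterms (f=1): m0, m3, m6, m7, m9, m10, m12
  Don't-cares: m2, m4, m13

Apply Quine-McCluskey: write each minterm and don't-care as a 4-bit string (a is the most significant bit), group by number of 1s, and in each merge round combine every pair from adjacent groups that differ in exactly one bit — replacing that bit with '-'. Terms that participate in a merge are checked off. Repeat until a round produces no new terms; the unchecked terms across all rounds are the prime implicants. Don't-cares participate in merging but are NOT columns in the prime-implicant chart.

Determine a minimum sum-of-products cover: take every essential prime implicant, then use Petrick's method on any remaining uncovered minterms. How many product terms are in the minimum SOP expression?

Round 0: 0000✓ 0010✓ 0011✓ 0100✓ 0110✓ 0111✓ 1001✓ 1010✓ 1100✓ 1101✓
Round 1: -010 -100 0-00✓ 0-10✓ 0-11✓ 00-0✓ 001-✓ 01-0✓ 011-✓ 1-01 110-
Round 2: 0--0 0-1-
PIs = {-010, -100, 0--0, 0-1-, 1-01, 110-}
Coverage chart:
  m0: 0--0 ←essential
  m3: 0-1- ←essential
  m6: 0--0,0-1-
  m7: 0-1- ←essential
  m9: 1-01 ←essential
  m10: -010 ←essential
  m12: -100,110-
Essential: -010, 0--0, 0-1-, 1-01
Petrick residual → -100
Min cover (5 terms): b'cd' + bc'd' + a'd' + a'c + ac'd

5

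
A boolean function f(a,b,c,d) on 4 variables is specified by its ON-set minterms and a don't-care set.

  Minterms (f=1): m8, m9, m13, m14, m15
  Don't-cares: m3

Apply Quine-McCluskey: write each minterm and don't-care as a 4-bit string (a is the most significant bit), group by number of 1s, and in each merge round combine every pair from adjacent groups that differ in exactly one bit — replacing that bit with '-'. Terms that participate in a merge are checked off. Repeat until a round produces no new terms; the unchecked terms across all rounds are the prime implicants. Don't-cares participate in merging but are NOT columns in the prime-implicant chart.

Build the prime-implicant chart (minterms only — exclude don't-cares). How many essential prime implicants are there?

[col 0] 0011, 1000*, 1001*, 1101*, 1110*, 1111*
[col 1] 1-01, 100-, 11-1, 111-
Prime implicants: 0011, 1-01, 100-, 11-1, 111-
PI chart (minterm → PIs covering it):
  8 | 100-  (sole → essential)
  9 | 1-01,100-
  13 | 1-01,11-1
  14 | 111-  (sole → essential)
  15 | 11-1,111-
Essential prime implicants: 100-, 111-

2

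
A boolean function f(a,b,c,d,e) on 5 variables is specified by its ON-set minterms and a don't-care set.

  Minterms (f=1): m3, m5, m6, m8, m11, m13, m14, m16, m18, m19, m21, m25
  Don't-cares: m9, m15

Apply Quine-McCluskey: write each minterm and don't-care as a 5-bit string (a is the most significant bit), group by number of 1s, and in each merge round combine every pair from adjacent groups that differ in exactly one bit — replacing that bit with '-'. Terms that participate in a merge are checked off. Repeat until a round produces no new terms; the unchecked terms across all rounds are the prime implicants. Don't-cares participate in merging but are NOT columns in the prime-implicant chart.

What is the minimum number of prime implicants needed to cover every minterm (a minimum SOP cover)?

7

[col 0] 00011*, 00101*, 00110*, 01000*, 01001*, 01011*, 01101*, 01110*, 01111*, 10000*, 10010*, 10011*, 10101*, 11001*
[col 1] -0011, -0101, -1001, 0-011, 0-101, 0-110, 01-01*, 01-11*, 010-1*, 0100-, 011-1*, 0111-, 100-0, 1001-
[col 2] 01--1
Prime implicants: -0011, -0101, -1001, 0-011, 0-101, 0-110, 01--1, 0100-, 0111-, 100-0, 1001-
PI chart (minterm → PIs covering it):
  3 | -0011,0-011
  5 | -0101,0-101
  6 | 0-110  (sole → essential)
  8 | 0100-  (sole → essential)
  11 | 0-011,01--1
  13 | 0-101,01--1
  14 | 0-110,0111-
  16 | 100-0  (sole → essential)
  18 | 100-0,1001-
  19 | -0011,1001-
  21 | -0101  (sole → essential)
  25 | -1001  (sole → essential)
Essential prime implicants: -0101, -1001, 0-110, 0100-, 100-0
Petrick residual → -0011, 01--1
Minimum SOP uses 7 PIs: b'c'de + b'cd'e + bc'd'e + a'cde' + a'be + a'bc'd' + ab'c'e'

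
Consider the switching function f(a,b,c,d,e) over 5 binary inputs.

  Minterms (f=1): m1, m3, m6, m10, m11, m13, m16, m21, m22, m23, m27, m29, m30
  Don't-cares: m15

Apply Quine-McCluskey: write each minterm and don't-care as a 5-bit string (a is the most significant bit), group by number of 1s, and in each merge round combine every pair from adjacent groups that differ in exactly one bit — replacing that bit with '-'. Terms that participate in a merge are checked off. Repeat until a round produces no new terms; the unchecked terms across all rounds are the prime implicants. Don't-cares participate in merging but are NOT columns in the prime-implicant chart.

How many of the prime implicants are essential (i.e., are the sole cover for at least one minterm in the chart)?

[col 0] 00001*, 00011*, 00110*, 01010*, 01011*, 01101*, 01111*, 10000, 10101*, 10110*, 10111*, 11011*, 11101*, 11110*
[col 1] -0110, -1011, -1101, 0-011, 000-1, 01-11, 0101-, 011-1, 1-101, 1-110, 101-1, 1011-
Prime implicants: -0110, -1011, -1101, 0-011, 000-1, 01-11, 0101-, 011-1, 1-101, 1-110, 10000, 101-1, 1011-
PI chart (minterm → PIs covering it):
  1 | 000-1  (sole → essential)
  3 | 0-011,000-1
  6 | -0110  (sole → essential)
  10 | 0101-  (sole → essential)
  11 | -1011,0-011,01-11,0101-
  13 | -1101,011-1
  16 | 10000  (sole → essential)
  21 | 1-101,101-1
  22 | -0110,1-110,1011-
  23 | 101-1,1011-
  27 | -1011  (sole → essential)
  29 | -1101,1-101
  30 | 1-110  (sole → essential)
Essential prime implicants: -0110, -1011, 000-1, 0101-, 1-110, 10000

6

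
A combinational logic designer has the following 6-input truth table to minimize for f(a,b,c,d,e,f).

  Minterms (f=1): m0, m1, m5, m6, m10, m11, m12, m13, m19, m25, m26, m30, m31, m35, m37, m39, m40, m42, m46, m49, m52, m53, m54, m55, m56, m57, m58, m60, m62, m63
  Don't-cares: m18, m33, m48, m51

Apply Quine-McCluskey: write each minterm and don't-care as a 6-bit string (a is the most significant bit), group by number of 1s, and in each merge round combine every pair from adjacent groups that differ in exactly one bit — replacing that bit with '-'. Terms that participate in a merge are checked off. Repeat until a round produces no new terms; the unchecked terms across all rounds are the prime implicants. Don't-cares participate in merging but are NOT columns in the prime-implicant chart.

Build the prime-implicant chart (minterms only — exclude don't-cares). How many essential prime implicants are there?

9

size-2^0 implicants → 000000(✓)  000001(✓)  000101(✓)  000110  001010(✓)  001011(✓)  001100(✓)  001101(✓)  010010(✓)  010011(✓)  011001(✓)  011010(✓)  011110(✓)  011111(✓)  100001(✓)  100011(✓)  100101(✓)  100111(✓)  101000(✓)  101010(✓)  101110(✓)  110000(✓)  110001(✓)  110011(✓)  110100(✓)  110101(✓)  110110(✓)  110111(✓)  111000(✓)  111001(✓)  111010(✓)  111100(✓)  111110(✓)  111111(✓)
size-2^1 implicants → -00001(✓)  -00101(✓)  -01010(✓)  -10011  -11001  -11010(✓)  -11110(✓)  -11111(✓)  0-1010(✓)  00-101  000-01(✓)  00000-  00101-  00110-  01-010  01001-  011-10(✓)  01111-(✓)  1-0001(✓)  1-0011(✓)  1-0101(✓)  1-0111(✓)  1-1000(✓)  1-1010(✓)  1-1110(✓)  100-01(✓)  100-11(✓)  1000-1(✓)  1001-1(✓)  101-10(✓)  1010-0(✓)  11-000(✓)  11-001(✓)  11-100(✓)  11-110(✓)  11-111(✓)  110-00(✓)  110-01(✓)  110-11(✓)  1100-1(✓)  11000-(✓)  1101-0(✓)  1101-1(✓)  11010-(✓)  11011-(✓)  111-00(✓)  111-10(✓)  1110-0(✓)  11100-(✓)  1111-0(✓)  11111-(✓)
size-2^2 implicants → --1010  -00-01  -11-10  -1111-  1-0-01(✓)  1-0-11(✓)  1-00-1(✓)  1-01-1(✓)  1-1-10  1-10-0  100--1(✓)  11--00  11-00-  11-1-0  11-11-  110--1(✓)  110-0-  1101--  111--0
size-2^3 implicants → 1-0--1
Unchecked terms (primes): --1010, -00-01, -10011, -11-10, -11001, -1111-, 00-101, 00000-, 000110, 00101-, 00110-, 01-010, 01001-, 1-0--1, 1-1-10, 1-10-0, 11--00, 11-00-, 11-1-0, 11-11-, 110-0-, 1101--, 111--0
Minterm coverage:
  m0 ⊆ 00000- [E]
  m1 ⊆ -00-01,00000-
  m5 ⊆ -00-01,00-101
  m6 ⊆ 000110 [E]
  m10 ⊆ --1010,00101-
  m11 ⊆ 00101- [E]
  m12 ⊆ 00110- [E]
  m13 ⊆ 00-101,00110-
  m19 ⊆ -10011,01001-
  m25 ⊆ -11001 [E]
  m26 ⊆ --1010,-11-10,01-010
  m30 ⊆ -11-10,-1111-
  m31 ⊆ -1111- [E]
  m35 ⊆ 1-0--1 [E]
  m37 ⊆ -00-01,1-0--1
  m39 ⊆ 1-0--1 [E]
  m40 ⊆ 1-10-0 [E]
  m42 ⊆ --1010,1-1-10,1-10-0
  m46 ⊆ 1-1-10 [E]
  m49 ⊆ 1-0--1,11-00-,110-0-
  m52 ⊆ 11--00,11-1-0,110-0-,1101--
  m53 ⊆ 1-0--1,110-0-,1101--
  m54 ⊆ 11-1-0,11-11-,1101--
  m55 ⊆ 1-0--1,11-11-,1101--
  m56 ⊆ 1-10-0,11--00,11-00-,111--0
  m57 ⊆ -11001,11-00-
  m58 ⊆ --1010,-11-10,1-1-10,1-10-0,111--0
  m60 ⊆ 11--00,11-1-0,111--0
  m62 ⊆ -11-10,-1111-,1-1-10,11-1-0,11-11-,111--0
  m63 ⊆ -1111-,11-11-
E = {-11001, -1111-, 00000-, 000110, 00101-, 00110-, 1-0--1, 1-1-10, 1-10-0}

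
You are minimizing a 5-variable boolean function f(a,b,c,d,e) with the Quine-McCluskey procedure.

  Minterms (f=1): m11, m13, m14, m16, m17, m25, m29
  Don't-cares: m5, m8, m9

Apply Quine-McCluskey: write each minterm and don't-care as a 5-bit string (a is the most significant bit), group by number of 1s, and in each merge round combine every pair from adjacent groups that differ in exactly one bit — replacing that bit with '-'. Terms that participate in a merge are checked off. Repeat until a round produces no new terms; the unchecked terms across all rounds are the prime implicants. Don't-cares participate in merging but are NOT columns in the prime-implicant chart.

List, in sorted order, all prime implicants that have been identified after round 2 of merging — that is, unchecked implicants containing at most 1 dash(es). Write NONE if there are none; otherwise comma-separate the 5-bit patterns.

0-101, 010-1, 0100-, 01110, 1-001, 1000-

[col 0] 00101*, 01000*, 01001*, 01011*, 01101*, 01110, 10000*, 10001*, 11001*, 11101*
[col 1] -1001*, -1101*, 0-101, 01-01*, 010-1, 0100-, 1-001, 1000-, 11-01*
[col 2] -1-01
Prime implicants: -1-01, 0-101, 010-1, 0100-, 01110, 1-001, 1000-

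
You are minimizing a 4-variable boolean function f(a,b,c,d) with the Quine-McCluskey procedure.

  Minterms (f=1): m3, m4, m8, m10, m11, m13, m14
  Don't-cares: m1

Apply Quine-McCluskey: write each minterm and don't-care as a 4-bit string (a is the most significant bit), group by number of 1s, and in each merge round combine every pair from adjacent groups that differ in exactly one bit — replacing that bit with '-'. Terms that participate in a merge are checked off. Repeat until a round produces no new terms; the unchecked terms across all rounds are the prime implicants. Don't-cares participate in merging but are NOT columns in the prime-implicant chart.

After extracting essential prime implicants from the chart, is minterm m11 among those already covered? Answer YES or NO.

NO

[col 0] 0001*, 0011*, 0100, 1000*, 1010*, 1011*, 1101, 1110*
[col 1] -011, 00-1, 1-10, 10-0, 101-
Prime implicants: -011, 00-1, 0100, 1-10, 10-0, 101-, 1101
PI chart (minterm → PIs covering it):
  3 | -011,00-1
  4 | 0100  (sole → essential)
  8 | 10-0  (sole → essential)
  10 | 1-10,10-0,101-
  11 | -011,101-
  13 | 1101  (sole → essential)
  14 | 1-10  (sole → essential)
Essential prime implicants: 0100, 1-10, 10-0, 1101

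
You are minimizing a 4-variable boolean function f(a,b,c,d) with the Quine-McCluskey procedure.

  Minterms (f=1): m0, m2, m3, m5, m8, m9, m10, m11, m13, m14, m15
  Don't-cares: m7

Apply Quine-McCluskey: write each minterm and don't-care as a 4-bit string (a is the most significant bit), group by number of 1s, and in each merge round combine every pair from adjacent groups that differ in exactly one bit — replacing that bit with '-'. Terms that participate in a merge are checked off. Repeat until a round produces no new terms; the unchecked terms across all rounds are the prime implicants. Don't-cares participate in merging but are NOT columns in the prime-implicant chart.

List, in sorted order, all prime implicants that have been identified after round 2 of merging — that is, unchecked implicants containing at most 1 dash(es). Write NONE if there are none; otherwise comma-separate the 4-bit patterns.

NONE

Round 0: 0000✓ 0010✓ 0011✓ 0101✓ 0111✓ 1000✓ 1001✓ 1010✓ 1011✓ 1101✓ 1110✓ 1111✓
Round 1: -000✓ -010✓ -011✓ -101✓ -111✓ 0-11✓ 00-0✓ 001-✓ 01-1✓ 1-01✓ 1-10✓ 1-11✓ 10-0✓ 10-1✓ 100-✓ 101-✓ 11-1✓ 111-✓
Round 2: --11 -0-0 -01- -1-1 1--1 1-1- 10--
PIs = {--11, -0-0, -01-, -1-1, 1--1, 1-1-, 10--}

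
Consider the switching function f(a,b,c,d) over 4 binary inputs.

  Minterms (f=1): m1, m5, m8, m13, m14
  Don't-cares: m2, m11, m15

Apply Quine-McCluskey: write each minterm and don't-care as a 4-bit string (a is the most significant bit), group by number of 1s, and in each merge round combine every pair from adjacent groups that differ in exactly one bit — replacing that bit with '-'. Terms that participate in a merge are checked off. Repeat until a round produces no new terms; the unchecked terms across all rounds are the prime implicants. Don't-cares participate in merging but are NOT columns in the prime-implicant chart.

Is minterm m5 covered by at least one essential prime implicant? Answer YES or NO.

YES

Round 0: 0001✓ 0010 0101✓ 1000 1011✓ 1101✓ 1110✓ 1111✓
Round 1: -101 0-01 1-11 11-1 111-
PIs = {-101, 0-01, 0010, 1-11, 1000, 11-1, 111-}
Coverage chart:
  m1: 0-01 ←essential
  m5: -101,0-01
  m8: 1000 ←essential
  m13: -101,11-1
  m14: 111- ←essential
Essential: 0-01, 1000, 111-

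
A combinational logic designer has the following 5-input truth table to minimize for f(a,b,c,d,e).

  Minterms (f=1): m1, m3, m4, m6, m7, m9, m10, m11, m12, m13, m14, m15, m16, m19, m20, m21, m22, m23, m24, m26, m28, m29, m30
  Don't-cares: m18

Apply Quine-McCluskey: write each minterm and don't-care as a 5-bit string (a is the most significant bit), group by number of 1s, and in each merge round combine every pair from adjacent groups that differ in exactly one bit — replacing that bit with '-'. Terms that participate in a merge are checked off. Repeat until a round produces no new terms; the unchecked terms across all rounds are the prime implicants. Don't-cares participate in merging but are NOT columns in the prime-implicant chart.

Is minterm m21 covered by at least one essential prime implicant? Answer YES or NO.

size-2^0 implicants → 00001(✓)  00011(✓)  00100(✓)  00110(✓)  00111(✓)  01001(✓)  01010(✓)  01011(✓)  01100(✓)  01101(✓)  01110(✓)  01111(✓)  10000(✓)  10010(✓)  10011(✓)  10100(✓)  10101(✓)  10110(✓)  10111(✓)  11000(✓)  11010(✓)  11100(✓)  11101(✓)  11110(✓)
size-2^1 implicants → -0011(✓)  -0100(✓)  -0110(✓)  -0111(✓)  -1010(✓)  -1100(✓)  -1101(✓)  -1110(✓)  0-001(✓)  0-011(✓)  0-100(✓)  0-110(✓)  0-111(✓)  00-11(✓)  000-1(✓)  001-0(✓)  0011-(✓)  01-01(✓)  01-10(✓)  01-11(✓)  010-1(✓)  0101-(✓)  011-0(✓)  011-1(✓)  0110-(✓)  0111-(✓)  1-000(✓)  1-010(✓)  1-100(✓)  1-101(✓)  1-110(✓)  10-00(✓)  10-10(✓)  10-11(✓)  100-0(✓)  1001-(✓)  101-0(✓)  101-1(✓)  1010-(✓)  1011-(✓)  11-00(✓)  11-10(✓)  110-0(✓)  111-0(✓)  1110-(✓)
size-2^2 implicants → --100(✓)  --110(✓)  -0-11  -01-0(✓)  -011-  -1-10  -11-0(✓)  -110-  0--11  0-0-1  0-1-0(✓)  0-11-  01--1  01-1-  011--  1--00(✓)  1--10(✓)  1-0-0(✓)  1-1-0(✓)  1-10-  10--0(✓)  10-1-  101--  11--0(✓)
size-2^3 implicants → --1-0  1---0
Unchecked terms (primes): --1-0, -0-11, -011-, -1-10, -110-, 0--11, 0-0-1, 0-11-, 01--1, 01-1-, 011--, 1---0, 1-10-, 10-1-, 101--
Minterm coverage:
  m1 ⊆ 0-0-1 [E]
  m3 ⊆ -0-11,0--11,0-0-1
  m4 ⊆ --1-0 [E]
  m6 ⊆ --1-0,-011-,0-11-
  m7 ⊆ -0-11,-011-,0--11,0-11-
  m9 ⊆ 0-0-1,01--1
  m10 ⊆ -1-10,01-1-
  m11 ⊆ 0--11,0-0-1,01--1,01-1-
  m12 ⊆ --1-0,-110-,011--
  m13 ⊆ -110-,01--1,011--
  m14 ⊆ --1-0,-1-10,0-11-,01-1-,011--
  m15 ⊆ 0--11,0-11-,01--1,01-1-,011--
  m16 ⊆ 1---0 [E]
  m19 ⊆ -0-11,10-1-
  m20 ⊆ --1-0,1---0,1-10-,101--
  m21 ⊆ 1-10-,101--
  m22 ⊆ --1-0,-011-,1---0,10-1-,101--
  m23 ⊆ -0-11,-011-,10-1-,101--
  m24 ⊆ 1---0 [E]
  m26 ⊆ -1-10,1---0
  m28 ⊆ --1-0,-110-,1---0,1-10-
  m29 ⊆ -110-,1-10-
  m30 ⊆ --1-0,-1-10,1---0
E = {--1-0, 0-0-1, 1---0}

NO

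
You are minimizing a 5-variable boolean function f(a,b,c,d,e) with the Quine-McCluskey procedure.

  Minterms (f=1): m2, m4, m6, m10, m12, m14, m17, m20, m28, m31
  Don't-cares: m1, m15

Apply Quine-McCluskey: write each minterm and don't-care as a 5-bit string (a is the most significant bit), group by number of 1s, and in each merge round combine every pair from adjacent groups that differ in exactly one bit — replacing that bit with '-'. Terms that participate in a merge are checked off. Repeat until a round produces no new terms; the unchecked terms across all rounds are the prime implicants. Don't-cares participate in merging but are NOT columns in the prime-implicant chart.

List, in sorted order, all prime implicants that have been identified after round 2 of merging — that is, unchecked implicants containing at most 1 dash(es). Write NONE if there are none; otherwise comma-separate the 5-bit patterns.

-0001, -1111, 0111-

[col 0] 00001*, 00010*, 00100*, 00110*, 01010*, 01100*, 01110*, 01111*, 10001*, 10100*, 11100*, 11111*
[col 1] -0001, -0100*, -1100*, -1111, 0-010*, 0-100*, 0-110*, 00-10*, 001-0*, 01-10*, 011-0*, 0111-, 1-100*
[col 2] --100, 0--10, 0-1-0
Prime implicants: --100, -0001, -1111, 0--10, 0-1-0, 0111-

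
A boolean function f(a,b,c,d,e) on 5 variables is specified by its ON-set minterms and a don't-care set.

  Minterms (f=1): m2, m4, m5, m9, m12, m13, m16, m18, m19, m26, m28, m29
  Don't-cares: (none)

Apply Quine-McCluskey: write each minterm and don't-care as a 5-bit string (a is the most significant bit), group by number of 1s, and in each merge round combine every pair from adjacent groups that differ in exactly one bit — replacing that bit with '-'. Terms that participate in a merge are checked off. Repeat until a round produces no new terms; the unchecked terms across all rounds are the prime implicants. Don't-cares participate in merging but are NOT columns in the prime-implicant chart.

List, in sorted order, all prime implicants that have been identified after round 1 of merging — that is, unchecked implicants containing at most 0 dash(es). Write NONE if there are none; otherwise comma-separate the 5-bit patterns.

Round 0: 00010✓ 00100✓ 00101✓ 01001✓ 01100✓ 01101✓ 10000✓ 10010✓ 10011✓ 11010✓ 11100✓ 11101✓
Round 1: -0010 -1100✓ -1101✓ 0-100✓ 0-101✓ 0010-✓ 01-01 0110-✓ 1-010 100-0 1001- 1110-✓
Round 2: -110- 0-10-
PIs = {-0010, -110-, 0-10-, 01-01, 1-010, 100-0, 1001-}

NONE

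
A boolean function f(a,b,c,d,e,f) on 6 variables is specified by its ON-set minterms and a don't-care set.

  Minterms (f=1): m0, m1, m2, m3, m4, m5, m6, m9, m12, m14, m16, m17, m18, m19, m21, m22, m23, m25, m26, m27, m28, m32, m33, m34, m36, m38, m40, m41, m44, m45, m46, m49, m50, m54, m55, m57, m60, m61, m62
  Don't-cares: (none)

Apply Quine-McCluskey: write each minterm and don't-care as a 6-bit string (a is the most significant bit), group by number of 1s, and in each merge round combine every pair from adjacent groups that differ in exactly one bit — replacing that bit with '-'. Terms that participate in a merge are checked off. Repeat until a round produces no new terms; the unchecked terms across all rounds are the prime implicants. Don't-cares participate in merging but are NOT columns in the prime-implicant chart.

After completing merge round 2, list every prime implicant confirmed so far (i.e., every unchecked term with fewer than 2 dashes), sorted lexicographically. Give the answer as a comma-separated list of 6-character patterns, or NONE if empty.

Round 0: 000000✓ 000001✓ 000010✓ 000011✓ 000100✓ 000101✓ 000110✓ 001001✓ 001100✓ 001110✓ 010000✓ 010001✓ 010010✓ 010011✓ 010101✓ 010110✓ 010111✓ 011001✓ 011010✓ 011011✓ 011100✓ 100000✓ 100001✓ 100010✓ 100100✓ 100110✓ 101000✓ 101001✓ 101100✓ 101101✓ 101110✓ 110001✓ 110010✓ 110110✓ 110111✓ 111001✓ 111100✓ 111101✓ 111110✓
Round 1: -00000✓ -00001✓ -00010✓ -00100✓ -00110✓ -01001✓ -01100✓ -01110✓ -10001✓ -10010✓ -10110✓ -10111✓ -11001✓ -11100✓ 0-0000✓ 0-0001✓ 0-0010✓ 0-0011✓ 0-0101✓ 0-0110✓ 0-1001✓ 0-1100✓ 00-001✓ 00-100✓ 00-110✓ 000-00✓ 000-01✓ 000-10✓ 0000-0✓ 0000-1✓ 00000-✓ 00001-✓ 0001-0✓ 00010-✓ 0011-0✓ 01-001✓ 01-010✓ 01-011✓ 010-01✓ 010-10✓ 010-11✓ 0100-0✓ 0100-1✓ 01000-✓ 01001-✓ 0101-1✓ 01011-✓ 0110-1✓ 01101-✓ 1-0001✓ 1-0010✓ 1-0110✓ 1-1001✓ 1-1100✓ 1-1101✓ 1-1110✓ 10-000✓ 10-001✓ 10-100✓ 10-110✓ 100-00✓ 100-10✓ 1000-0✓ 10000-✓ 1001-0✓ 101-00✓ 101-01✓ 10100-✓ 1011-0✓ 10110-✓ 11-001✓ 11-110✓ 110-10✓ 11011-✓ 111-01✓ 1111-0✓ 11110-✓
Round 2: --0001✓ --0010✓ --0110✓ --1001✓ --1100 -0-001✓ -0-100✓ -0-110✓ -00-00✓ -00-10✓ -000-0✓ -0000- -001-0✓ -011-0✓ -1-001✓ -10-10✓ -1011- 0--001✓ 0-0-01 0-0-10✓ 0-00-0✓ 0-00-1✓ 0-000-✓ 0-001-✓ 00-1-0✓ 000--0✓ 000-0- 0000--✓ 01-0-1 01-01- 010--1 010-1- 0100--✓ 1--001✓ 1--110 1-0-10✓ 1-1-01 1-11-0 1-110- 10--00 10-00- 10-1-0✓ 100--0✓ 101-0-
Round 3: ---001 --0-10 -0-1-0 -00--0 0-00--
PIs = {---001, --0-10, --1100, -0-1-0, -00--0, -0000-, -1011-, 0-0-01, 0-00--, 000-0-, 01-0-1, 01-01-, 010--1, 010-1-, 1--110, 1-1-01, 1-11-0, 1-110-, 10--00, 10-00-, 101-0-}

NONE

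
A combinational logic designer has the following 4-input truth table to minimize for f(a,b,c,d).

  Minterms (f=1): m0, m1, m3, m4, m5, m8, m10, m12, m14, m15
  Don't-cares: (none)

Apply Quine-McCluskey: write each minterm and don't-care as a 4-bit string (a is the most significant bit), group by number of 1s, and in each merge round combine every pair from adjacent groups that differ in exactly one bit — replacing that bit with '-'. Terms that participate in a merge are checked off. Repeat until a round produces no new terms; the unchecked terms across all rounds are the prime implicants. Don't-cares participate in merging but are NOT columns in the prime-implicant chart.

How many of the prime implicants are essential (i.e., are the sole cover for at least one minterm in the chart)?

4

Round 0: 0000✓ 0001✓ 0011✓ 0100✓ 0101✓ 1000✓ 1010✓ 1100✓ 1110✓ 1111✓
Round 1: -000✓ -100✓ 0-00✓ 0-01✓ 00-1 000-✓ 010-✓ 1-00✓ 1-10✓ 10-0✓ 11-0✓ 111-
Round 2: --00 0-0- 1--0
PIs = {--00, 0-0-, 00-1, 1--0, 111-}
Coverage chart:
  m0: --00,0-0-
  m1: 0-0-,00-1
  m3: 00-1 ←essential
  m4: --00,0-0-
  m5: 0-0- ←essential
  m8: --00,1--0
  m10: 1--0 ←essential
  m12: --00,1--0
  m14: 1--0,111-
  m15: 111- ←essential
Essential: 0-0-, 00-1, 1--0, 111-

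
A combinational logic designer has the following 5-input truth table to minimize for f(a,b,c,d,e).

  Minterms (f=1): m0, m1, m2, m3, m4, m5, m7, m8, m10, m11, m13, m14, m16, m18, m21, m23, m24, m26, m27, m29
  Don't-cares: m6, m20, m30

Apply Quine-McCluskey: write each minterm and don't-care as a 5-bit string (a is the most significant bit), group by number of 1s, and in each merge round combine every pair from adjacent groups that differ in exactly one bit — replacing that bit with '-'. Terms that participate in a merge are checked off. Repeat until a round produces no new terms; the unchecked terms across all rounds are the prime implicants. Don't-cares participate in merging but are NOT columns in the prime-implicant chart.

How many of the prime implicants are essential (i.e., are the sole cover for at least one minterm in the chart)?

5

Round 0: 00000✓ 00001✓ 00010✓ 00011✓ 00100✓ 00101✓ 00110✓ 00111✓ 01000✓ 01010✓ 01011✓ 01101✓ 01110✓ 10000✓ 10010✓ 10100✓ 10101✓ 10111✓ 11000✓ 11010✓ 11011✓ 11101✓ 11110✓
Round 1: -0000✓ -0010✓ -0100✓ -0101✓ -0111✓ -1000✓ -1010✓ -1011✓ -1101✓ -1110✓ 0-000✓ 0-010✓ 0-011✓ 0-101✓ 0-110✓ 00-00✓ 00-01✓ 00-10✓ 00-11✓ 000-0✓ 000-1✓ 0000-✓ 0001-✓ 001-0✓ 001-1✓ 0010-✓ 0011-✓ 01-10✓ 010-0✓ 0101-✓ 1-000✓ 1-010✓ 1-101✓ 10-00✓ 100-0✓ 101-1✓ 1010-✓ 11-10✓ 110-0✓ 1101-✓
Round 2: --000✓ --010✓ --101 -0-00 -00-0✓ -01-1 -010- -1-10 -10-0✓ -101- 0--10 0-0-0✓ 0-01- 00--0✓ 00--1✓ 00-0-✓ 00-1-✓ 000--✓ 001--✓ 1-0-0✓
Round 3: --0-0 00---
PIs = {--0-0, --101, -0-00, -01-1, -010-, -1-10, -101-, 0--10, 0-01-, 00---}
Coverage chart:
  m0: --0-0,-0-00,00---
  m1: 00--- ←essential
  m2: --0-0,0--10,0-01-,00---
  m3: 0-01-,00---
  m4: -0-00,-010-,00---
  m5: --101,-01-1,-010-,00---
  m7: -01-1,00---
  m8: --0-0 ←essential
  m10: --0-0,-1-10,-101-,0--10,0-01-
  m11: -101-,0-01-
  m13: --101 ←essential
  m14: -1-10,0--10
  m16: --0-0,-0-00
  m18: --0-0 ←essential
  m21: --101,-01-1,-010-
  m23: -01-1 ←essential
  m24: --0-0 ←essential
  m26: --0-0,-1-10,-101-
  m27: -101- ←essential
  m29: --101 ←essential
Essential: --0-0, --101, -01-1, -101-, 00---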